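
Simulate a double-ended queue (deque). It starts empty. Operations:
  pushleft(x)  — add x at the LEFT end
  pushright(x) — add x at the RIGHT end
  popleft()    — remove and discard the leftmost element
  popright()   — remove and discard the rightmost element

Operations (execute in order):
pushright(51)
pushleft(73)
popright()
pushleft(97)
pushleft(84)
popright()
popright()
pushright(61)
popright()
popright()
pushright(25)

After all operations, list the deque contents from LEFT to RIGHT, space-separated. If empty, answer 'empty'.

pushright(51): [51]
pushleft(73): [73, 51]
popright(): [73]
pushleft(97): [97, 73]
pushleft(84): [84, 97, 73]
popright(): [84, 97]
popright(): [84]
pushright(61): [84, 61]
popright(): [84]
popright(): []
pushright(25): [25]

Answer: 25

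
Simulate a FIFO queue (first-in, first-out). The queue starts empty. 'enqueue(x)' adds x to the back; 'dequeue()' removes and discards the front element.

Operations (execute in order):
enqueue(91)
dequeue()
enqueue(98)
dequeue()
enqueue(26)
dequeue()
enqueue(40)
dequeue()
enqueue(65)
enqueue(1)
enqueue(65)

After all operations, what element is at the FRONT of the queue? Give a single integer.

enqueue(91): queue = [91]
dequeue(): queue = []
enqueue(98): queue = [98]
dequeue(): queue = []
enqueue(26): queue = [26]
dequeue(): queue = []
enqueue(40): queue = [40]
dequeue(): queue = []
enqueue(65): queue = [65]
enqueue(1): queue = [65, 1]
enqueue(65): queue = [65, 1, 65]

Answer: 65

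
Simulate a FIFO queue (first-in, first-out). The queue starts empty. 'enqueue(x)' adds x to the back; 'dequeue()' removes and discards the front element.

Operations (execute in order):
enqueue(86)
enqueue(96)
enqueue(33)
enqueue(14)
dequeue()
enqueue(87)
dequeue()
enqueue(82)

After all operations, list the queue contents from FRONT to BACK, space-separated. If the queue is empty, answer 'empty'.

enqueue(86): [86]
enqueue(96): [86, 96]
enqueue(33): [86, 96, 33]
enqueue(14): [86, 96, 33, 14]
dequeue(): [96, 33, 14]
enqueue(87): [96, 33, 14, 87]
dequeue(): [33, 14, 87]
enqueue(82): [33, 14, 87, 82]

Answer: 33 14 87 82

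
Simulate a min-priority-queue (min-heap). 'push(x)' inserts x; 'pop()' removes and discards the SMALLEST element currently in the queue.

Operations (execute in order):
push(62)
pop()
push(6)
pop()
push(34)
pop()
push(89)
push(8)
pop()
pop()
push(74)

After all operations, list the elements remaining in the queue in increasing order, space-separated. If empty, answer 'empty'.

Answer: 74

Derivation:
push(62): heap contents = [62]
pop() → 62: heap contents = []
push(6): heap contents = [6]
pop() → 6: heap contents = []
push(34): heap contents = [34]
pop() → 34: heap contents = []
push(89): heap contents = [89]
push(8): heap contents = [8, 89]
pop() → 8: heap contents = [89]
pop() → 89: heap contents = []
push(74): heap contents = [74]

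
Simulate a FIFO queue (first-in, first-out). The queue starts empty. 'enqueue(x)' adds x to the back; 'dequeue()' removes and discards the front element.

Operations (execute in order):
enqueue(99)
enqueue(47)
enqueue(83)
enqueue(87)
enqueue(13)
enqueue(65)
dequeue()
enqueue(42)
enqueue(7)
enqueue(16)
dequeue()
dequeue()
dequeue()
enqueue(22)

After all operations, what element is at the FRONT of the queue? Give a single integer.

Answer: 13

Derivation:
enqueue(99): queue = [99]
enqueue(47): queue = [99, 47]
enqueue(83): queue = [99, 47, 83]
enqueue(87): queue = [99, 47, 83, 87]
enqueue(13): queue = [99, 47, 83, 87, 13]
enqueue(65): queue = [99, 47, 83, 87, 13, 65]
dequeue(): queue = [47, 83, 87, 13, 65]
enqueue(42): queue = [47, 83, 87, 13, 65, 42]
enqueue(7): queue = [47, 83, 87, 13, 65, 42, 7]
enqueue(16): queue = [47, 83, 87, 13, 65, 42, 7, 16]
dequeue(): queue = [83, 87, 13, 65, 42, 7, 16]
dequeue(): queue = [87, 13, 65, 42, 7, 16]
dequeue(): queue = [13, 65, 42, 7, 16]
enqueue(22): queue = [13, 65, 42, 7, 16, 22]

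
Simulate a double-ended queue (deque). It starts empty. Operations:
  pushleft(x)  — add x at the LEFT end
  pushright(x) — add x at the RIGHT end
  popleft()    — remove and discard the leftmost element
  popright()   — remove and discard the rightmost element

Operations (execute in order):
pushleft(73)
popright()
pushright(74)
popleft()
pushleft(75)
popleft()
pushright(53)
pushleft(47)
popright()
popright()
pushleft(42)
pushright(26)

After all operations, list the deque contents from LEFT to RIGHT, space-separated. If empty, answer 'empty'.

Answer: 42 26

Derivation:
pushleft(73): [73]
popright(): []
pushright(74): [74]
popleft(): []
pushleft(75): [75]
popleft(): []
pushright(53): [53]
pushleft(47): [47, 53]
popright(): [47]
popright(): []
pushleft(42): [42]
pushright(26): [42, 26]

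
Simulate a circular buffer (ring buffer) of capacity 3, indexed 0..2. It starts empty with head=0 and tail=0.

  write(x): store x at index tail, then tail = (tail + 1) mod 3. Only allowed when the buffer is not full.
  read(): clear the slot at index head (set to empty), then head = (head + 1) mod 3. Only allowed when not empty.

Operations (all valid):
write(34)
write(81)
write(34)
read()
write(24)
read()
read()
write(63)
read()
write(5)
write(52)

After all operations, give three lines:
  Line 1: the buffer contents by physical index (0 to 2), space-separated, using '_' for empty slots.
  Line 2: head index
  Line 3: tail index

write(34): buf=[34 _ _], head=0, tail=1, size=1
write(81): buf=[34 81 _], head=0, tail=2, size=2
write(34): buf=[34 81 34], head=0, tail=0, size=3
read(): buf=[_ 81 34], head=1, tail=0, size=2
write(24): buf=[24 81 34], head=1, tail=1, size=3
read(): buf=[24 _ 34], head=2, tail=1, size=2
read(): buf=[24 _ _], head=0, tail=1, size=1
write(63): buf=[24 63 _], head=0, tail=2, size=2
read(): buf=[_ 63 _], head=1, tail=2, size=1
write(5): buf=[_ 63 5], head=1, tail=0, size=2
write(52): buf=[52 63 5], head=1, tail=1, size=3

Answer: 52 63 5
1
1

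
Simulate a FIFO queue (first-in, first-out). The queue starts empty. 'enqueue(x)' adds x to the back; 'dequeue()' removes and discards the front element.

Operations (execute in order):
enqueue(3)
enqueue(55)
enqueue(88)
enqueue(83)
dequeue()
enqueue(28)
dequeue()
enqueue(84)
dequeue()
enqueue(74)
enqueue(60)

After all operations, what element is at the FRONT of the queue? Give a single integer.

enqueue(3): queue = [3]
enqueue(55): queue = [3, 55]
enqueue(88): queue = [3, 55, 88]
enqueue(83): queue = [3, 55, 88, 83]
dequeue(): queue = [55, 88, 83]
enqueue(28): queue = [55, 88, 83, 28]
dequeue(): queue = [88, 83, 28]
enqueue(84): queue = [88, 83, 28, 84]
dequeue(): queue = [83, 28, 84]
enqueue(74): queue = [83, 28, 84, 74]
enqueue(60): queue = [83, 28, 84, 74, 60]

Answer: 83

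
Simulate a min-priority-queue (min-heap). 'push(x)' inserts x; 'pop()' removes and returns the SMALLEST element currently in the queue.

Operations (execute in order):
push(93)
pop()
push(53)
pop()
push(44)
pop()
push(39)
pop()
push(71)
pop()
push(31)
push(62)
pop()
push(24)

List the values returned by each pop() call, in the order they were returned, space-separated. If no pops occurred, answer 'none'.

push(93): heap contents = [93]
pop() → 93: heap contents = []
push(53): heap contents = [53]
pop() → 53: heap contents = []
push(44): heap contents = [44]
pop() → 44: heap contents = []
push(39): heap contents = [39]
pop() → 39: heap contents = []
push(71): heap contents = [71]
pop() → 71: heap contents = []
push(31): heap contents = [31]
push(62): heap contents = [31, 62]
pop() → 31: heap contents = [62]
push(24): heap contents = [24, 62]

Answer: 93 53 44 39 71 31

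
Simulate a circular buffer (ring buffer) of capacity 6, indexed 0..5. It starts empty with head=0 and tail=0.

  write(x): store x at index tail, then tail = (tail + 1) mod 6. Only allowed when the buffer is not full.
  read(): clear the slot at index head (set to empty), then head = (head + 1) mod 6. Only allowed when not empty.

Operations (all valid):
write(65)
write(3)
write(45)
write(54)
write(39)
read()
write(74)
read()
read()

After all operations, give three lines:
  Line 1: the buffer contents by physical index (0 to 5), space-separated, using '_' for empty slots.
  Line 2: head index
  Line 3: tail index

write(65): buf=[65 _ _ _ _ _], head=0, tail=1, size=1
write(3): buf=[65 3 _ _ _ _], head=0, tail=2, size=2
write(45): buf=[65 3 45 _ _ _], head=0, tail=3, size=3
write(54): buf=[65 3 45 54 _ _], head=0, tail=4, size=4
write(39): buf=[65 3 45 54 39 _], head=0, tail=5, size=5
read(): buf=[_ 3 45 54 39 _], head=1, tail=5, size=4
write(74): buf=[_ 3 45 54 39 74], head=1, tail=0, size=5
read(): buf=[_ _ 45 54 39 74], head=2, tail=0, size=4
read(): buf=[_ _ _ 54 39 74], head=3, tail=0, size=3

Answer: _ _ _ 54 39 74
3
0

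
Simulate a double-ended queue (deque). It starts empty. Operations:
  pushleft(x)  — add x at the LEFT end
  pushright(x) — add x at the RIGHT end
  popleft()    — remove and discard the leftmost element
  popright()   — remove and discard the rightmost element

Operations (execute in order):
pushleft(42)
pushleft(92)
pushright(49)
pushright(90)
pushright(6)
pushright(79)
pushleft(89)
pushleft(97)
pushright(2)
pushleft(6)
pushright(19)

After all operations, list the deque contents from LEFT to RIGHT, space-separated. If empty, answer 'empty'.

Answer: 6 97 89 92 42 49 90 6 79 2 19

Derivation:
pushleft(42): [42]
pushleft(92): [92, 42]
pushright(49): [92, 42, 49]
pushright(90): [92, 42, 49, 90]
pushright(6): [92, 42, 49, 90, 6]
pushright(79): [92, 42, 49, 90, 6, 79]
pushleft(89): [89, 92, 42, 49, 90, 6, 79]
pushleft(97): [97, 89, 92, 42, 49, 90, 6, 79]
pushright(2): [97, 89, 92, 42, 49, 90, 6, 79, 2]
pushleft(6): [6, 97, 89, 92, 42, 49, 90, 6, 79, 2]
pushright(19): [6, 97, 89, 92, 42, 49, 90, 6, 79, 2, 19]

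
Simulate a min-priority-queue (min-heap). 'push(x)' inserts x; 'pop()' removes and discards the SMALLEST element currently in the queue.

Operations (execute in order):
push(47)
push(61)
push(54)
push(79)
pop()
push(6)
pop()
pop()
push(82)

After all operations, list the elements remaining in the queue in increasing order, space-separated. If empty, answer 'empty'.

push(47): heap contents = [47]
push(61): heap contents = [47, 61]
push(54): heap contents = [47, 54, 61]
push(79): heap contents = [47, 54, 61, 79]
pop() → 47: heap contents = [54, 61, 79]
push(6): heap contents = [6, 54, 61, 79]
pop() → 6: heap contents = [54, 61, 79]
pop() → 54: heap contents = [61, 79]
push(82): heap contents = [61, 79, 82]

Answer: 61 79 82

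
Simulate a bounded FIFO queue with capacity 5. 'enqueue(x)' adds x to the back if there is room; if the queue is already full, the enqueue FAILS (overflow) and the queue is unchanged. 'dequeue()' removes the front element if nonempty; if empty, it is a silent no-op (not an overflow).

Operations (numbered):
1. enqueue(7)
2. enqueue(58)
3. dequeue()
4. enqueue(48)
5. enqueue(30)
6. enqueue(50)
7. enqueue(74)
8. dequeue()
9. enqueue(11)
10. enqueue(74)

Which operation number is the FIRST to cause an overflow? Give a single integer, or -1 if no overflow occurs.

Answer: 10

Derivation:
1. enqueue(7): size=1
2. enqueue(58): size=2
3. dequeue(): size=1
4. enqueue(48): size=2
5. enqueue(30): size=3
6. enqueue(50): size=4
7. enqueue(74): size=5
8. dequeue(): size=4
9. enqueue(11): size=5
10. enqueue(74): size=5=cap → OVERFLOW (fail)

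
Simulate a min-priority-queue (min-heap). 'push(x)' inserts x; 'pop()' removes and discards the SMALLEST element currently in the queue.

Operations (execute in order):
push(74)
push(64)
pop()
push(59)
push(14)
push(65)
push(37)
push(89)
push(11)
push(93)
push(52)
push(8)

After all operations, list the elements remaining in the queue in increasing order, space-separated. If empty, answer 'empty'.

Answer: 8 11 14 37 52 59 65 74 89 93

Derivation:
push(74): heap contents = [74]
push(64): heap contents = [64, 74]
pop() → 64: heap contents = [74]
push(59): heap contents = [59, 74]
push(14): heap contents = [14, 59, 74]
push(65): heap contents = [14, 59, 65, 74]
push(37): heap contents = [14, 37, 59, 65, 74]
push(89): heap contents = [14, 37, 59, 65, 74, 89]
push(11): heap contents = [11, 14, 37, 59, 65, 74, 89]
push(93): heap contents = [11, 14, 37, 59, 65, 74, 89, 93]
push(52): heap contents = [11, 14, 37, 52, 59, 65, 74, 89, 93]
push(8): heap contents = [8, 11, 14, 37, 52, 59, 65, 74, 89, 93]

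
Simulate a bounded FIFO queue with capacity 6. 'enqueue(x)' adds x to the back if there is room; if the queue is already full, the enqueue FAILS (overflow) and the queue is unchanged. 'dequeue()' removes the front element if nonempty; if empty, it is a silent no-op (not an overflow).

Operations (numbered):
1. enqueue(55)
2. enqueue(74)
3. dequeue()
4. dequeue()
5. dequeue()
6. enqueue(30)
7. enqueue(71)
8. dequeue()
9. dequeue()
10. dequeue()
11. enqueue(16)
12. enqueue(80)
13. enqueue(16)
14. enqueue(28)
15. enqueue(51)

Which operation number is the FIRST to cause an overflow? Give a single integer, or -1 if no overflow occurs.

1. enqueue(55): size=1
2. enqueue(74): size=2
3. dequeue(): size=1
4. dequeue(): size=0
5. dequeue(): empty, no-op, size=0
6. enqueue(30): size=1
7. enqueue(71): size=2
8. dequeue(): size=1
9. dequeue(): size=0
10. dequeue(): empty, no-op, size=0
11. enqueue(16): size=1
12. enqueue(80): size=2
13. enqueue(16): size=3
14. enqueue(28): size=4
15. enqueue(51): size=5

Answer: -1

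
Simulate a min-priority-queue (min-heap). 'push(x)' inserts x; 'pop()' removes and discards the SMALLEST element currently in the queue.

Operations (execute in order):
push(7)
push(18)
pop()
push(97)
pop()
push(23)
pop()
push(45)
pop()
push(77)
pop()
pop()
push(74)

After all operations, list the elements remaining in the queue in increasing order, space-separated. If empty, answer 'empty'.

Answer: 74

Derivation:
push(7): heap contents = [7]
push(18): heap contents = [7, 18]
pop() → 7: heap contents = [18]
push(97): heap contents = [18, 97]
pop() → 18: heap contents = [97]
push(23): heap contents = [23, 97]
pop() → 23: heap contents = [97]
push(45): heap contents = [45, 97]
pop() → 45: heap contents = [97]
push(77): heap contents = [77, 97]
pop() → 77: heap contents = [97]
pop() → 97: heap contents = []
push(74): heap contents = [74]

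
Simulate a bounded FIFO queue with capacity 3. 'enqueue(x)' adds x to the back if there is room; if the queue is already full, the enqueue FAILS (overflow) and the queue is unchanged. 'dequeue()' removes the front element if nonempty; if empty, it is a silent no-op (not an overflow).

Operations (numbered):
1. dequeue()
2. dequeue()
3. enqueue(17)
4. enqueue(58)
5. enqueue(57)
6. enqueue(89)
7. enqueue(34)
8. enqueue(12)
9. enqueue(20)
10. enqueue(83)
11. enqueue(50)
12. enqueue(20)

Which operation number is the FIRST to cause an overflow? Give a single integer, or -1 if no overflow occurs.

1. dequeue(): empty, no-op, size=0
2. dequeue(): empty, no-op, size=0
3. enqueue(17): size=1
4. enqueue(58): size=2
5. enqueue(57): size=3
6. enqueue(89): size=3=cap → OVERFLOW (fail)
7. enqueue(34): size=3=cap → OVERFLOW (fail)
8. enqueue(12): size=3=cap → OVERFLOW (fail)
9. enqueue(20): size=3=cap → OVERFLOW (fail)
10. enqueue(83): size=3=cap → OVERFLOW (fail)
11. enqueue(50): size=3=cap → OVERFLOW (fail)
12. enqueue(20): size=3=cap → OVERFLOW (fail)

Answer: 6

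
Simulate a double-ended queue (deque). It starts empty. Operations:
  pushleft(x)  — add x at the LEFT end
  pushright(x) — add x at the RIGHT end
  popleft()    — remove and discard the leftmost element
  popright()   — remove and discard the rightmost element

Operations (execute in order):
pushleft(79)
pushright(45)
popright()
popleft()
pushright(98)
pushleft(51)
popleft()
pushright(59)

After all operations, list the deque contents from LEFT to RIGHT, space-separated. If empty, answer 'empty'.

pushleft(79): [79]
pushright(45): [79, 45]
popright(): [79]
popleft(): []
pushright(98): [98]
pushleft(51): [51, 98]
popleft(): [98]
pushright(59): [98, 59]

Answer: 98 59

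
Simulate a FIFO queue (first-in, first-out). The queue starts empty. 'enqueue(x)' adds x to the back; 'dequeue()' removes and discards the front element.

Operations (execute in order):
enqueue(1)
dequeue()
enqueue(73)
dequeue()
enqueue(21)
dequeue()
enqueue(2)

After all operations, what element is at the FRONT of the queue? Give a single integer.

Answer: 2

Derivation:
enqueue(1): queue = [1]
dequeue(): queue = []
enqueue(73): queue = [73]
dequeue(): queue = []
enqueue(21): queue = [21]
dequeue(): queue = []
enqueue(2): queue = [2]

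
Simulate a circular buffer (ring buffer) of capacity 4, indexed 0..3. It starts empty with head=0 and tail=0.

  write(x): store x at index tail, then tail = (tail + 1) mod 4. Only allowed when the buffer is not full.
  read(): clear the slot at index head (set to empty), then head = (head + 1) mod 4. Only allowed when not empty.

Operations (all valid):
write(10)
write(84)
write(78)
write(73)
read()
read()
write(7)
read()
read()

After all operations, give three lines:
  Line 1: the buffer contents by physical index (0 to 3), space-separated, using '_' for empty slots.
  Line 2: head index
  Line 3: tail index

write(10): buf=[10 _ _ _], head=0, tail=1, size=1
write(84): buf=[10 84 _ _], head=0, tail=2, size=2
write(78): buf=[10 84 78 _], head=0, tail=3, size=3
write(73): buf=[10 84 78 73], head=0, tail=0, size=4
read(): buf=[_ 84 78 73], head=1, tail=0, size=3
read(): buf=[_ _ 78 73], head=2, tail=0, size=2
write(7): buf=[7 _ 78 73], head=2, tail=1, size=3
read(): buf=[7 _ _ 73], head=3, tail=1, size=2
read(): buf=[7 _ _ _], head=0, tail=1, size=1

Answer: 7 _ _ _
0
1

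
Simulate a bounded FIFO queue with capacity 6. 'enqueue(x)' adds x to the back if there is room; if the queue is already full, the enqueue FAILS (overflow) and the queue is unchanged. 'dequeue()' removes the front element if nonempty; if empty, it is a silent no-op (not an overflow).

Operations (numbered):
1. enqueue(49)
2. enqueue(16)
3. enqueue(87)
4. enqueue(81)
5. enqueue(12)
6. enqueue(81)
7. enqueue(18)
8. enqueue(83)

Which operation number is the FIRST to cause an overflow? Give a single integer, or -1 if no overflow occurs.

1. enqueue(49): size=1
2. enqueue(16): size=2
3. enqueue(87): size=3
4. enqueue(81): size=4
5. enqueue(12): size=5
6. enqueue(81): size=6
7. enqueue(18): size=6=cap → OVERFLOW (fail)
8. enqueue(83): size=6=cap → OVERFLOW (fail)

Answer: 7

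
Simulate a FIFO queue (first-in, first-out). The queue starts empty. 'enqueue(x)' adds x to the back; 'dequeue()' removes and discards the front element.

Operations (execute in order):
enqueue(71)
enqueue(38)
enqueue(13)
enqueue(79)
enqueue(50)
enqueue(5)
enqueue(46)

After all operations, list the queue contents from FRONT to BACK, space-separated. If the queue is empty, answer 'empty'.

enqueue(71): [71]
enqueue(38): [71, 38]
enqueue(13): [71, 38, 13]
enqueue(79): [71, 38, 13, 79]
enqueue(50): [71, 38, 13, 79, 50]
enqueue(5): [71, 38, 13, 79, 50, 5]
enqueue(46): [71, 38, 13, 79, 50, 5, 46]

Answer: 71 38 13 79 50 5 46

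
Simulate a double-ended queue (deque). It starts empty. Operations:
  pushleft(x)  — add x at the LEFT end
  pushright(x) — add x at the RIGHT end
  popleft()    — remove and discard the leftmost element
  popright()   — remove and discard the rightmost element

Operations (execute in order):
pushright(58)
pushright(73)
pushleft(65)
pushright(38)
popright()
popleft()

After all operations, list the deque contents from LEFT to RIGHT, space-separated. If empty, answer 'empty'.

Answer: 58 73

Derivation:
pushright(58): [58]
pushright(73): [58, 73]
pushleft(65): [65, 58, 73]
pushright(38): [65, 58, 73, 38]
popright(): [65, 58, 73]
popleft(): [58, 73]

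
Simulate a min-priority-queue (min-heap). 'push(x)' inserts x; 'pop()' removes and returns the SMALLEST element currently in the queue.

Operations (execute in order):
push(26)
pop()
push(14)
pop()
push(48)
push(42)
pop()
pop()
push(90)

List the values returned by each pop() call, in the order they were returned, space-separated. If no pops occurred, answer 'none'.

push(26): heap contents = [26]
pop() → 26: heap contents = []
push(14): heap contents = [14]
pop() → 14: heap contents = []
push(48): heap contents = [48]
push(42): heap contents = [42, 48]
pop() → 42: heap contents = [48]
pop() → 48: heap contents = []
push(90): heap contents = [90]

Answer: 26 14 42 48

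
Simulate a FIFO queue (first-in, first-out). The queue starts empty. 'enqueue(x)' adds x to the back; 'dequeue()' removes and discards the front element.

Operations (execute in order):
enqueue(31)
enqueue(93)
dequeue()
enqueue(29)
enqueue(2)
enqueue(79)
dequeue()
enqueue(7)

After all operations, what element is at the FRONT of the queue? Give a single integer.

Answer: 29

Derivation:
enqueue(31): queue = [31]
enqueue(93): queue = [31, 93]
dequeue(): queue = [93]
enqueue(29): queue = [93, 29]
enqueue(2): queue = [93, 29, 2]
enqueue(79): queue = [93, 29, 2, 79]
dequeue(): queue = [29, 2, 79]
enqueue(7): queue = [29, 2, 79, 7]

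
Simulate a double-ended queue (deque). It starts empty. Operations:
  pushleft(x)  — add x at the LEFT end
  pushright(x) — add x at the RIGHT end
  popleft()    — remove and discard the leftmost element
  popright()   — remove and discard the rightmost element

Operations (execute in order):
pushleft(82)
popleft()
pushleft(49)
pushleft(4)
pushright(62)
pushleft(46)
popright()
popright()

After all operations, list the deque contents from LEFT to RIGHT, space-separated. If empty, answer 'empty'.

pushleft(82): [82]
popleft(): []
pushleft(49): [49]
pushleft(4): [4, 49]
pushright(62): [4, 49, 62]
pushleft(46): [46, 4, 49, 62]
popright(): [46, 4, 49]
popright(): [46, 4]

Answer: 46 4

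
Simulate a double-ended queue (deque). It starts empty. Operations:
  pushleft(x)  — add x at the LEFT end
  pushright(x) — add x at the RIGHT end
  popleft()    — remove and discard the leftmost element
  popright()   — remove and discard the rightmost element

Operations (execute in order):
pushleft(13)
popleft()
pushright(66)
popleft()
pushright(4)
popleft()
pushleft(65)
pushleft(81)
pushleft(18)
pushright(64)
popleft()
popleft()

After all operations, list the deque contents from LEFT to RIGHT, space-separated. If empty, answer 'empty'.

pushleft(13): [13]
popleft(): []
pushright(66): [66]
popleft(): []
pushright(4): [4]
popleft(): []
pushleft(65): [65]
pushleft(81): [81, 65]
pushleft(18): [18, 81, 65]
pushright(64): [18, 81, 65, 64]
popleft(): [81, 65, 64]
popleft(): [65, 64]

Answer: 65 64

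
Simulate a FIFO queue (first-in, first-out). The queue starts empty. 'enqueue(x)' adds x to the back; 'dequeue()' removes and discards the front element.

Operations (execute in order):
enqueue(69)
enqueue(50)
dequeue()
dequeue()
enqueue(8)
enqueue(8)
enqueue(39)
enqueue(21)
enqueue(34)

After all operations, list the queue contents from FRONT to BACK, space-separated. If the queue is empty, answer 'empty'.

enqueue(69): [69]
enqueue(50): [69, 50]
dequeue(): [50]
dequeue(): []
enqueue(8): [8]
enqueue(8): [8, 8]
enqueue(39): [8, 8, 39]
enqueue(21): [8, 8, 39, 21]
enqueue(34): [8, 8, 39, 21, 34]

Answer: 8 8 39 21 34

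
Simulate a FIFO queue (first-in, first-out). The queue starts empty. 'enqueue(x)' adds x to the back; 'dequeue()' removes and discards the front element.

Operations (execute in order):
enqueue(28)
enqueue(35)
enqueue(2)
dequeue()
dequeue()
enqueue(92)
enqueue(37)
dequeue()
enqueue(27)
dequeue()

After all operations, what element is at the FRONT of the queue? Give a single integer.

enqueue(28): queue = [28]
enqueue(35): queue = [28, 35]
enqueue(2): queue = [28, 35, 2]
dequeue(): queue = [35, 2]
dequeue(): queue = [2]
enqueue(92): queue = [2, 92]
enqueue(37): queue = [2, 92, 37]
dequeue(): queue = [92, 37]
enqueue(27): queue = [92, 37, 27]
dequeue(): queue = [37, 27]

Answer: 37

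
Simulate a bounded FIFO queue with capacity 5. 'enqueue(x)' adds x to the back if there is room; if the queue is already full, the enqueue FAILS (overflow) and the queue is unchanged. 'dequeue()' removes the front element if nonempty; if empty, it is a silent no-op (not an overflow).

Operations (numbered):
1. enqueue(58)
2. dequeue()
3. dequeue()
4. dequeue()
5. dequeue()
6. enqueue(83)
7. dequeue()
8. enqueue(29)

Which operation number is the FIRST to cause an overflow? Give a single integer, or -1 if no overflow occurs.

1. enqueue(58): size=1
2. dequeue(): size=0
3. dequeue(): empty, no-op, size=0
4. dequeue(): empty, no-op, size=0
5. dequeue(): empty, no-op, size=0
6. enqueue(83): size=1
7. dequeue(): size=0
8. enqueue(29): size=1

Answer: -1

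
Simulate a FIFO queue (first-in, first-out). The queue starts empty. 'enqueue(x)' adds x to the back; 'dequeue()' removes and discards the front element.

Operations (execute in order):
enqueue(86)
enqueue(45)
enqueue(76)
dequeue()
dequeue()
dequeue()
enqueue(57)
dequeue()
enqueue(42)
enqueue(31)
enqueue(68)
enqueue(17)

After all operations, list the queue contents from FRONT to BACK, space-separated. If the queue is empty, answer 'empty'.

enqueue(86): [86]
enqueue(45): [86, 45]
enqueue(76): [86, 45, 76]
dequeue(): [45, 76]
dequeue(): [76]
dequeue(): []
enqueue(57): [57]
dequeue(): []
enqueue(42): [42]
enqueue(31): [42, 31]
enqueue(68): [42, 31, 68]
enqueue(17): [42, 31, 68, 17]

Answer: 42 31 68 17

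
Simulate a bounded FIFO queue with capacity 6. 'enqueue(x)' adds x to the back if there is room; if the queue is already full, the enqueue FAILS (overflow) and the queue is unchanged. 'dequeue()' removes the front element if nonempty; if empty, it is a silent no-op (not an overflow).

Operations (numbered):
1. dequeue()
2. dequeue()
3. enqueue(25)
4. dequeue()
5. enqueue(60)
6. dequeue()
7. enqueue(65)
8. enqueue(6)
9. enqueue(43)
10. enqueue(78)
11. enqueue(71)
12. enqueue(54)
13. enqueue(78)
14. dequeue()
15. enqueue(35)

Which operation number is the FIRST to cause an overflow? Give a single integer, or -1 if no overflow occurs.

Answer: 13

Derivation:
1. dequeue(): empty, no-op, size=0
2. dequeue(): empty, no-op, size=0
3. enqueue(25): size=1
4. dequeue(): size=0
5. enqueue(60): size=1
6. dequeue(): size=0
7. enqueue(65): size=1
8. enqueue(6): size=2
9. enqueue(43): size=3
10. enqueue(78): size=4
11. enqueue(71): size=5
12. enqueue(54): size=6
13. enqueue(78): size=6=cap → OVERFLOW (fail)
14. dequeue(): size=5
15. enqueue(35): size=6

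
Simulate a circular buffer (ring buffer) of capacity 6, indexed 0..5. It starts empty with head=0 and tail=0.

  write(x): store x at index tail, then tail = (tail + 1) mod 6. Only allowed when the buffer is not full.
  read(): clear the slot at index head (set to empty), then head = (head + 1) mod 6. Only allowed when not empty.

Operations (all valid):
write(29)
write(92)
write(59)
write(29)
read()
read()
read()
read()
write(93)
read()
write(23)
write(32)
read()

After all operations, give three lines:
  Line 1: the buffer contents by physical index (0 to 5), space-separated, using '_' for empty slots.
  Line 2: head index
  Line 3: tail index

write(29): buf=[29 _ _ _ _ _], head=0, tail=1, size=1
write(92): buf=[29 92 _ _ _ _], head=0, tail=2, size=2
write(59): buf=[29 92 59 _ _ _], head=0, tail=3, size=3
write(29): buf=[29 92 59 29 _ _], head=0, tail=4, size=4
read(): buf=[_ 92 59 29 _ _], head=1, tail=4, size=3
read(): buf=[_ _ 59 29 _ _], head=2, tail=4, size=2
read(): buf=[_ _ _ 29 _ _], head=3, tail=4, size=1
read(): buf=[_ _ _ _ _ _], head=4, tail=4, size=0
write(93): buf=[_ _ _ _ 93 _], head=4, tail=5, size=1
read(): buf=[_ _ _ _ _ _], head=5, tail=5, size=0
write(23): buf=[_ _ _ _ _ 23], head=5, tail=0, size=1
write(32): buf=[32 _ _ _ _ 23], head=5, tail=1, size=2
read(): buf=[32 _ _ _ _ _], head=0, tail=1, size=1

Answer: 32 _ _ _ _ _
0
1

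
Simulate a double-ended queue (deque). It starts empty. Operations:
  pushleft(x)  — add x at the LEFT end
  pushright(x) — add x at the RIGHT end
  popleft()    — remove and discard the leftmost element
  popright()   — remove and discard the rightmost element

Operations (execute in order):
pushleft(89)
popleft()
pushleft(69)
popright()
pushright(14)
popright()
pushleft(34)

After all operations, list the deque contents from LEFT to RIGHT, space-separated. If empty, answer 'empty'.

pushleft(89): [89]
popleft(): []
pushleft(69): [69]
popright(): []
pushright(14): [14]
popright(): []
pushleft(34): [34]

Answer: 34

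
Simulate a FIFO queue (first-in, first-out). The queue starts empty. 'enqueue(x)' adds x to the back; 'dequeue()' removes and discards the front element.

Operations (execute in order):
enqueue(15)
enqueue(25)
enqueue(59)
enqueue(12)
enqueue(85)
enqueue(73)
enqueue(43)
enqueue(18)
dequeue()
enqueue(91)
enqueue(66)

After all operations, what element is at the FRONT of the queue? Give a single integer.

enqueue(15): queue = [15]
enqueue(25): queue = [15, 25]
enqueue(59): queue = [15, 25, 59]
enqueue(12): queue = [15, 25, 59, 12]
enqueue(85): queue = [15, 25, 59, 12, 85]
enqueue(73): queue = [15, 25, 59, 12, 85, 73]
enqueue(43): queue = [15, 25, 59, 12, 85, 73, 43]
enqueue(18): queue = [15, 25, 59, 12, 85, 73, 43, 18]
dequeue(): queue = [25, 59, 12, 85, 73, 43, 18]
enqueue(91): queue = [25, 59, 12, 85, 73, 43, 18, 91]
enqueue(66): queue = [25, 59, 12, 85, 73, 43, 18, 91, 66]

Answer: 25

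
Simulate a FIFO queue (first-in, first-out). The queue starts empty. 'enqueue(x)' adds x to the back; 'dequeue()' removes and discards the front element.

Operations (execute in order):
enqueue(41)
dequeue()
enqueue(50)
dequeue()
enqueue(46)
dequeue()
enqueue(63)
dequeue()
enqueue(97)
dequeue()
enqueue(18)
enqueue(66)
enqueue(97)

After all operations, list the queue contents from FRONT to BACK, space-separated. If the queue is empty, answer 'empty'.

Answer: 18 66 97

Derivation:
enqueue(41): [41]
dequeue(): []
enqueue(50): [50]
dequeue(): []
enqueue(46): [46]
dequeue(): []
enqueue(63): [63]
dequeue(): []
enqueue(97): [97]
dequeue(): []
enqueue(18): [18]
enqueue(66): [18, 66]
enqueue(97): [18, 66, 97]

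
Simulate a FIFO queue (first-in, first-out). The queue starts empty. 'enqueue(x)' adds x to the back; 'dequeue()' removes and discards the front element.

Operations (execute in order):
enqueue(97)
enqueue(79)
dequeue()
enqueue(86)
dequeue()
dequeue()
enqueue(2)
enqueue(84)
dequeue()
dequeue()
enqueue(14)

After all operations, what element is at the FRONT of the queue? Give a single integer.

enqueue(97): queue = [97]
enqueue(79): queue = [97, 79]
dequeue(): queue = [79]
enqueue(86): queue = [79, 86]
dequeue(): queue = [86]
dequeue(): queue = []
enqueue(2): queue = [2]
enqueue(84): queue = [2, 84]
dequeue(): queue = [84]
dequeue(): queue = []
enqueue(14): queue = [14]

Answer: 14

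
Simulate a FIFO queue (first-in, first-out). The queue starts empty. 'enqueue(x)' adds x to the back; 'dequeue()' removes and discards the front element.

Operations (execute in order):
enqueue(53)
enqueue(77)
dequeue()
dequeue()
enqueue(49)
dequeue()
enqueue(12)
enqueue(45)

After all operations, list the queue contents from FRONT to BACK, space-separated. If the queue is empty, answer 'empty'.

Answer: 12 45

Derivation:
enqueue(53): [53]
enqueue(77): [53, 77]
dequeue(): [77]
dequeue(): []
enqueue(49): [49]
dequeue(): []
enqueue(12): [12]
enqueue(45): [12, 45]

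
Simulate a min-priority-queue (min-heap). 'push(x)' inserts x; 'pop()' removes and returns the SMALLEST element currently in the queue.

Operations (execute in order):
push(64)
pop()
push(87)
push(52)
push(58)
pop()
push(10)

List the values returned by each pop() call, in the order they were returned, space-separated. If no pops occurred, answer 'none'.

Answer: 64 52

Derivation:
push(64): heap contents = [64]
pop() → 64: heap contents = []
push(87): heap contents = [87]
push(52): heap contents = [52, 87]
push(58): heap contents = [52, 58, 87]
pop() → 52: heap contents = [58, 87]
push(10): heap contents = [10, 58, 87]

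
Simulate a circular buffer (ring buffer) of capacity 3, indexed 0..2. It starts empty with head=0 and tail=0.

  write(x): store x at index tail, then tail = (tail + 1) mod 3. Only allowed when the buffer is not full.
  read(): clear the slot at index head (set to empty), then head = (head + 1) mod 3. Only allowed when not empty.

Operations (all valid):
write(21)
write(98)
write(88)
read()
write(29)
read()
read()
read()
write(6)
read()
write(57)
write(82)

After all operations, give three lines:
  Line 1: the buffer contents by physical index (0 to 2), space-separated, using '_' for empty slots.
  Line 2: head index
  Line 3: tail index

Answer: 82 _ 57
2
1

Derivation:
write(21): buf=[21 _ _], head=0, tail=1, size=1
write(98): buf=[21 98 _], head=0, tail=2, size=2
write(88): buf=[21 98 88], head=0, tail=0, size=3
read(): buf=[_ 98 88], head=1, tail=0, size=2
write(29): buf=[29 98 88], head=1, tail=1, size=3
read(): buf=[29 _ 88], head=2, tail=1, size=2
read(): buf=[29 _ _], head=0, tail=1, size=1
read(): buf=[_ _ _], head=1, tail=1, size=0
write(6): buf=[_ 6 _], head=1, tail=2, size=1
read(): buf=[_ _ _], head=2, tail=2, size=0
write(57): buf=[_ _ 57], head=2, tail=0, size=1
write(82): buf=[82 _ 57], head=2, tail=1, size=2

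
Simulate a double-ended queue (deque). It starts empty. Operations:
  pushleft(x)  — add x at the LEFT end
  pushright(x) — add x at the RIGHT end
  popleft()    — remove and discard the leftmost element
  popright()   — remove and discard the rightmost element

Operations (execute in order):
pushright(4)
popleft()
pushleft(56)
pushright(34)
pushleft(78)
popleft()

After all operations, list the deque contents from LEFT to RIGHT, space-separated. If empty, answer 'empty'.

Answer: 56 34

Derivation:
pushright(4): [4]
popleft(): []
pushleft(56): [56]
pushright(34): [56, 34]
pushleft(78): [78, 56, 34]
popleft(): [56, 34]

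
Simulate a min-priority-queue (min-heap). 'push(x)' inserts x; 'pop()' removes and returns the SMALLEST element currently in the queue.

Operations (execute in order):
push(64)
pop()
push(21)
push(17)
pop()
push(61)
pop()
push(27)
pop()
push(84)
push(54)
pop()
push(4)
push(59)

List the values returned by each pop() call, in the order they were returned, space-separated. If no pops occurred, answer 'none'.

push(64): heap contents = [64]
pop() → 64: heap contents = []
push(21): heap contents = [21]
push(17): heap contents = [17, 21]
pop() → 17: heap contents = [21]
push(61): heap contents = [21, 61]
pop() → 21: heap contents = [61]
push(27): heap contents = [27, 61]
pop() → 27: heap contents = [61]
push(84): heap contents = [61, 84]
push(54): heap contents = [54, 61, 84]
pop() → 54: heap contents = [61, 84]
push(4): heap contents = [4, 61, 84]
push(59): heap contents = [4, 59, 61, 84]

Answer: 64 17 21 27 54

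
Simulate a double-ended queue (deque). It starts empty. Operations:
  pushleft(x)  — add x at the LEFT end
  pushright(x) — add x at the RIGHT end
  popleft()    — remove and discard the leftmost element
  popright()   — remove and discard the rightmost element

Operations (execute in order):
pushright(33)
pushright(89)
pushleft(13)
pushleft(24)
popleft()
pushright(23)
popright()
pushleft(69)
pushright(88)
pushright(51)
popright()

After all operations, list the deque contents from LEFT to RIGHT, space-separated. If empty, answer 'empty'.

pushright(33): [33]
pushright(89): [33, 89]
pushleft(13): [13, 33, 89]
pushleft(24): [24, 13, 33, 89]
popleft(): [13, 33, 89]
pushright(23): [13, 33, 89, 23]
popright(): [13, 33, 89]
pushleft(69): [69, 13, 33, 89]
pushright(88): [69, 13, 33, 89, 88]
pushright(51): [69, 13, 33, 89, 88, 51]
popright(): [69, 13, 33, 89, 88]

Answer: 69 13 33 89 88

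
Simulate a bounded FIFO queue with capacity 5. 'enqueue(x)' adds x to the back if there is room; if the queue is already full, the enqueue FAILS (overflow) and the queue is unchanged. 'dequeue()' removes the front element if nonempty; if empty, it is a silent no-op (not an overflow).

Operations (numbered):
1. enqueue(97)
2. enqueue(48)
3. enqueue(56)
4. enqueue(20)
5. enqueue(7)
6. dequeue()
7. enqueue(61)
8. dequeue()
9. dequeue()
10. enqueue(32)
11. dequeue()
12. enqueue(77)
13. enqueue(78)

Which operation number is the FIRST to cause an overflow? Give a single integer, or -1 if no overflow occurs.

Answer: -1

Derivation:
1. enqueue(97): size=1
2. enqueue(48): size=2
3. enqueue(56): size=3
4. enqueue(20): size=4
5. enqueue(7): size=5
6. dequeue(): size=4
7. enqueue(61): size=5
8. dequeue(): size=4
9. dequeue(): size=3
10. enqueue(32): size=4
11. dequeue(): size=3
12. enqueue(77): size=4
13. enqueue(78): size=5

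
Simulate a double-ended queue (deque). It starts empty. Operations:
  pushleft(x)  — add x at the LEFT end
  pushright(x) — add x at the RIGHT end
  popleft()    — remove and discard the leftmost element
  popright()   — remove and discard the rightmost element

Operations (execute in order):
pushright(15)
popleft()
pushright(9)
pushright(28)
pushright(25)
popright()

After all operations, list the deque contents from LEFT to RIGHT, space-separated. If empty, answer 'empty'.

pushright(15): [15]
popleft(): []
pushright(9): [9]
pushright(28): [9, 28]
pushright(25): [9, 28, 25]
popright(): [9, 28]

Answer: 9 28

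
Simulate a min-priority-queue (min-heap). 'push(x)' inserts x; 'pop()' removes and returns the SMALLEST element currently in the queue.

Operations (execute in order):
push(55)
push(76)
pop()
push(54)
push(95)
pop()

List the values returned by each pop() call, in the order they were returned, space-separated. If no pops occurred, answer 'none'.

push(55): heap contents = [55]
push(76): heap contents = [55, 76]
pop() → 55: heap contents = [76]
push(54): heap contents = [54, 76]
push(95): heap contents = [54, 76, 95]
pop() → 54: heap contents = [76, 95]

Answer: 55 54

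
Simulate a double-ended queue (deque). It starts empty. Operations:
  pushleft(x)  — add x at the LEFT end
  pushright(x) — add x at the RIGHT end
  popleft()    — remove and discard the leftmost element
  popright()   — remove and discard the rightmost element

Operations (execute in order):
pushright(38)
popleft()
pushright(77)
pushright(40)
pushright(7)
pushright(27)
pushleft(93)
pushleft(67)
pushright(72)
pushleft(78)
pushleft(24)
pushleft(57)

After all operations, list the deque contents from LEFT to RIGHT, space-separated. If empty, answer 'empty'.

Answer: 57 24 78 67 93 77 40 7 27 72

Derivation:
pushright(38): [38]
popleft(): []
pushright(77): [77]
pushright(40): [77, 40]
pushright(7): [77, 40, 7]
pushright(27): [77, 40, 7, 27]
pushleft(93): [93, 77, 40, 7, 27]
pushleft(67): [67, 93, 77, 40, 7, 27]
pushright(72): [67, 93, 77, 40, 7, 27, 72]
pushleft(78): [78, 67, 93, 77, 40, 7, 27, 72]
pushleft(24): [24, 78, 67, 93, 77, 40, 7, 27, 72]
pushleft(57): [57, 24, 78, 67, 93, 77, 40, 7, 27, 72]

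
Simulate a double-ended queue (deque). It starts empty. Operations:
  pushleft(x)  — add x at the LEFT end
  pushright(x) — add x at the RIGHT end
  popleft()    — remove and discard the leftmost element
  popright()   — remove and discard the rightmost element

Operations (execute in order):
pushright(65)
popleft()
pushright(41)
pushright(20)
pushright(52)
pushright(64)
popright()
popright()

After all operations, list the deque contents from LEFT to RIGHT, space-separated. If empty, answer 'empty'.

Answer: 41 20

Derivation:
pushright(65): [65]
popleft(): []
pushright(41): [41]
pushright(20): [41, 20]
pushright(52): [41, 20, 52]
pushright(64): [41, 20, 52, 64]
popright(): [41, 20, 52]
popright(): [41, 20]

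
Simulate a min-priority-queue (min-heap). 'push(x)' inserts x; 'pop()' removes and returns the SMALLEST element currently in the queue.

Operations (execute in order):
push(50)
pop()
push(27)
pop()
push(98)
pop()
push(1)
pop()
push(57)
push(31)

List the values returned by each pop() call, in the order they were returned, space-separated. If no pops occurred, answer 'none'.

Answer: 50 27 98 1

Derivation:
push(50): heap contents = [50]
pop() → 50: heap contents = []
push(27): heap contents = [27]
pop() → 27: heap contents = []
push(98): heap contents = [98]
pop() → 98: heap contents = []
push(1): heap contents = [1]
pop() → 1: heap contents = []
push(57): heap contents = [57]
push(31): heap contents = [31, 57]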